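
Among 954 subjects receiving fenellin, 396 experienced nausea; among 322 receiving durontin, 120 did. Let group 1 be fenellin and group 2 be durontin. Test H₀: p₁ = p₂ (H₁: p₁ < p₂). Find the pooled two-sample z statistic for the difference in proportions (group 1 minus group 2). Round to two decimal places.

p̂₁ = 396/954 = 0.4151, p̂₂ = 120/322 = 0.3727.
Pooled p̂ = (396+120)/(954+322) = 516/1276 = 0.4044.
SE = √(p̂(1−p̂)(1/n₁+1/n₂)) = √(0.4044·0.5956·0.00415381) = √(0.00100048) = 0.0316.
z = (0.4151 − 0.3727)/0.0316 = 0.0424/0.0316 = 1.34.

z = 1.34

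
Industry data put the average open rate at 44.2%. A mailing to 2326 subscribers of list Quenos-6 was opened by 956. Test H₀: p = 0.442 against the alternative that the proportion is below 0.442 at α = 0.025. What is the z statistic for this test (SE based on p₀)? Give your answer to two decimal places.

p̂ = 956/2326 = 0.4110.
SE = √(p₀(1−p₀)/n) = √(0.24664/2326) = 0.0103.
z = (0.4110 − 0.442)/0.0103 = -0.0310/0.0103 = -3.01.
p-value = P(Z < -3.010) ≈ 0.0013, so at α = 0.025 we reject H₀.

z = -3.01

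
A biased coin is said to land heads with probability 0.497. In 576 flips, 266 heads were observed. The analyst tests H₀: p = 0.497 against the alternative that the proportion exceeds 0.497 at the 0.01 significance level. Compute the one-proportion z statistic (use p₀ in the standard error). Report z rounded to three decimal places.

p̂ = 266/576 ≈ 0.46181.
SE = √(p₀(1−p₀)/n) = √(0.24999/576) = 0.02083.
z = (0.46181 − 0.497)/0.02083 = -0.03519/0.02083 = -1.689.
p-value = P(Z > -1.689) ≈ 0.9544; since p > α = 0.01, fail to reject H₀.

z = -1.689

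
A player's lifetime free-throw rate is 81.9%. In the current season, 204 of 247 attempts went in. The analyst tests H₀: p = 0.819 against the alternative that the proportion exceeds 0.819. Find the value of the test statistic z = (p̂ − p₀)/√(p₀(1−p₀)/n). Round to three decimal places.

z = 0.282

p̂ = 204/247 ≈ 0.82591.
Under H₀, SE = √(0.819·0.181/247) = √(0.000600158) = 0.02450.
z = (0.82591 − 0.819)/0.02450 = 0.00691/0.02450 = 0.282.
p-value = P(Z > 0.282) ≈ 0.3889.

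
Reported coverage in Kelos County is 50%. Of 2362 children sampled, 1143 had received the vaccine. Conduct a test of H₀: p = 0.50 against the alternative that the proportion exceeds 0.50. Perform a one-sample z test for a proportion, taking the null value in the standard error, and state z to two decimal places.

p̂ = 1143/2362 ≈ 0.4839.
Under H₀, SE = √(0.5·0.5/2362) = √(0.000105843) = 0.0103.
z = (0.4839 − 0.5)/0.0103 = -0.0161/0.0103 = -1.56.
p-value = P(Z > -1.564) ≈ 0.9411.

z = -1.56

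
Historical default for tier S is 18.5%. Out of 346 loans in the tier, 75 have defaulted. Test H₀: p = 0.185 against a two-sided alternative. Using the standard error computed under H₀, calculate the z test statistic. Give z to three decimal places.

p̂ = 75/346 = 0.216763.
Under H₀, SE = √(0.185·0.815/346) = √(0.000435766) = 0.020875.
z = (0.216763 − 0.185)/0.020875 = 0.031763/0.020875 = 1.522.
p-value = 2·P(Z > 1.522) ≈ 0.1281.

z = 1.522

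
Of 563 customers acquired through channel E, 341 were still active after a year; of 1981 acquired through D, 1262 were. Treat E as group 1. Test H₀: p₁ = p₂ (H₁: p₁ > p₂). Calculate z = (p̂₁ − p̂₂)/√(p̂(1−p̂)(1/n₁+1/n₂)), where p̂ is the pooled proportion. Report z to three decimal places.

z = -1.360

p̂₁ = 341/563 = 0.60568, p̂₂ = 1262/1981 = 0.63705.
Pooled p̂ = (341+1262)/(563+1981) = 1603/2544 = 0.63011.
SE = √(p̂(1−p̂)(1/n₁+1/n₂)) = √(0.63011·0.36989·0.00228099) = √(0.000531635) = 0.02306.
z = (0.60568 − 0.63705)/0.02306 = -0.03137/0.02306 = -1.360.
p-value = P(Z > -1.360) ≈ 0.9132.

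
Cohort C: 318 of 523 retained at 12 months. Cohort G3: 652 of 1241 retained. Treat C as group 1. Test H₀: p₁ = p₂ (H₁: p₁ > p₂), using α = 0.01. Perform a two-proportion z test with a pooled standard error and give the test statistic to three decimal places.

p̂₁ = 318/523 = 0.608031, p̂₂ = 652/1241 = 0.525383.
Pooled p̂ = (318+652)/(523+1241) = 970/1764 = 0.549887.
SE = √(p̂(1−p̂)(1/n₁+1/n₂)) = √(0.549887·0.450113·0.00271785) = √(0.000672698) = 0.025936.
z = (0.608031 − 0.525383)/0.025936 = 0.082648/0.025936 = 3.187.
p-value = P(Z > 3.187) ≈ 0.0007. With α = 0.01, reject H₀.

z = 3.187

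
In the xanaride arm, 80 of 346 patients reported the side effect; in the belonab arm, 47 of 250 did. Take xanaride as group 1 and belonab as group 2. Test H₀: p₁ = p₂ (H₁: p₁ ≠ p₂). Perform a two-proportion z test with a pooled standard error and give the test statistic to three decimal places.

z = 1.271

p̂₁ = 80/346 ≈ 0.23121, p̂₂ = 47/250 ≈ 0.18800.
Pooled p̂ = (80+47)/(346+250) = 127/596 = 0.21309.
SE = √(0.167681 × 0.00689017) = 0.03399.
z = (0.23121 − 0.18800)/0.03399 = 0.04321/0.03399 = 1.271.
p-value = 2·P(Z > 1.271) ≈ 0.2036.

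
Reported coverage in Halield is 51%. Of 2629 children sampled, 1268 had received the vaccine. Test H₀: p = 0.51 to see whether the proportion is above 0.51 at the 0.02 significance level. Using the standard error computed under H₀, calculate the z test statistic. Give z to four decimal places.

z = -2.8398

p̂ = 1268/2629 ≈ 0.4823127.
Standard error under H₀: √(0.51×0.49/2629) = 0.0097496.
z = (0.4823127 − 0.51)/0.0097496 = -0.0276873/0.0097496 = -2.8398.
p-value = P(Z > -2.840) ≈ 0.9977. With α = 0.02, fail to reject H₀.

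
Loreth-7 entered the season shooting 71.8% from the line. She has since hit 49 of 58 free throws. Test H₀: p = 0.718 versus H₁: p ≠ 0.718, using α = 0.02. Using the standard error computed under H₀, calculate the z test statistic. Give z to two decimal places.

p̂ = 49/58 = 0.8448.
Under H₀, SE = √(0.718·0.282/58) = √(0.00349097) = 0.0591.
z = (0.8448 − 0.718)/0.0591 = 0.1268/0.0591 = 2.15.
Two-sided p-value ≈ 2·Φ(−2.147) = 0.0318. With α = 0.02, fail to reject H₀.

z = 2.15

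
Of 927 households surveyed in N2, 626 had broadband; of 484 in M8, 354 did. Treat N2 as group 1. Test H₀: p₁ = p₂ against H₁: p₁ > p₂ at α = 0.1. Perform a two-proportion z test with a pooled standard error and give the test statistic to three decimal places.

p̂₁ = 626/927 ≈ 0.67530, p̂₂ = 354/484 ≈ 0.73140.
Pooled p̂ = (626+354)/(927+484) = 980/1411 = 0.69454.
SE = √(p̂(1−p̂)(1/n₁+1/n₂)) = √(0.69454·0.30546·0.00314486) = √(0.000667193) = 0.02583.
z = (0.67530 − 0.73140)/0.02583 = -0.05610/0.02583 = -2.172.
p-value = P(Z > -2.172) ≈ 0.9851; since p > α = 0.1, fail to reject H₀.

z = -2.172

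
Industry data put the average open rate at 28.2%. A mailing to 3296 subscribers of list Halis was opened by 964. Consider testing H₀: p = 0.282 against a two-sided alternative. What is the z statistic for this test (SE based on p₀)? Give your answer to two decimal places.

p̂ = 964/3296 = 0.29248.
Under H₀, SE = √(0.282·0.718/3296) = √(6.14308e-05) = 0.00784.
z = (0.29248 − 0.282)/0.00784 = 0.01048/0.00784 = 1.34.
p-value = 2·P(Z > 1.337) ≈ 0.1814.

z = 1.34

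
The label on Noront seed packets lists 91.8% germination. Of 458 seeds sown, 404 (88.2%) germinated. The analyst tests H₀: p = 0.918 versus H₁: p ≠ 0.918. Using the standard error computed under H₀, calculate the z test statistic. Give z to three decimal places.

p̂ = 404/458 = 0.882096.
Standard error under H₀: √(0.918×0.082/458) = 0.012820.
z = (0.882096 − 0.918)/0.012820 = -0.035904/0.012820 = -2.801.

z = -2.801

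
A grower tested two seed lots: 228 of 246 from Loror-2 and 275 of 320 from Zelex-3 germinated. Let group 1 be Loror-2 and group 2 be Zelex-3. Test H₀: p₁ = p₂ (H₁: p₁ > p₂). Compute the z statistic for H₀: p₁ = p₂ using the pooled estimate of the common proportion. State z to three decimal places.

p̂₁ = 228/246 ≈ 0.92683, p̂₂ = 275/320 ≈ 0.85938.
Pooled p̂ = (228+275)/(246+320) = 503/566 = 0.88869.
SE = √(0.0989181 × 0.00719004) = 0.02667.
z = (0.92683 − 0.85938)/0.02667 = 0.06745/0.02667 = 2.529.

z = 2.529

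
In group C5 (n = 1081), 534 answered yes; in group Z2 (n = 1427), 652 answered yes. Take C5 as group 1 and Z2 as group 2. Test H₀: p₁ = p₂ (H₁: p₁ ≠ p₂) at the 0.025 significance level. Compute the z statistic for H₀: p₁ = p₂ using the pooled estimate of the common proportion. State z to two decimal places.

z = 1.84

p̂₁ = 534/1081 = 0.49399, p̂₂ = 652/1427 = 0.45690.
Pooled p̂ = (534+652)/(1081+1427) = 1186/2508 = 0.47289.
SE = √(p̂(1−p̂)(1/n₁+1/n₂)) = √(0.47289·0.52711·0.00162584) = √(0.000405265) = 0.02013.
z = (0.49399 − 0.45690)/0.02013 = 0.03709/0.02013 = 1.84.
p-value = 2·P(Z > 1.842) ≈ 0.0655, so at α = 0.025 we fail to reject H₀.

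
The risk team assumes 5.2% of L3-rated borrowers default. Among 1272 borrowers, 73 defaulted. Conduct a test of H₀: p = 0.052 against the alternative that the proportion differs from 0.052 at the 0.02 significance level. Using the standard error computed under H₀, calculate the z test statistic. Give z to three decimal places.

z = 0.866

p̂ = 73/1272 = 0.057390.
Under H₀, SE = √(0.052·0.948/1272) = √(3.87547e-05) = 0.006225.
z = (0.057390 − 0.052)/0.006225 = 0.005390/0.006225 = 0.866.
Two-sided p-value ≈ 2·Φ(−0.866) = 0.3866. With α = 0.02, fail to reject H₀.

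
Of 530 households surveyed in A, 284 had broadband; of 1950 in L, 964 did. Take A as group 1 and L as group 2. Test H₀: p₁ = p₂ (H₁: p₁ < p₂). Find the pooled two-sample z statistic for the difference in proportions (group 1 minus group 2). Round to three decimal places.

z = 1.694

p̂₁ = 284/530 ≈ 0.53585, p̂₂ = 964/1950 ≈ 0.49436.
Pooled p̂ = (284+964)/(530+1950) = 1248/2480 = 0.50323.
SE = √(0.24999 × 0.00239961) = 0.02449.
z = (0.53585 − 0.49436)/0.02449 = 0.04149/0.02449 = 1.694.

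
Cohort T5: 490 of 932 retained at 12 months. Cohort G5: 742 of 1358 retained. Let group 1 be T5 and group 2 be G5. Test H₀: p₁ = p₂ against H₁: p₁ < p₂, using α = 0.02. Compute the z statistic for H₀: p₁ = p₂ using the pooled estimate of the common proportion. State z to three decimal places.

z = -0.973

p̂₁ = 490/932 = 0.52575, p̂₂ = 742/1358 = 0.54639.
Pooled p̂ = (490+742)/(932+1358) = 1232/2290 = 0.53799.
SE = √(0.248557 × 0.00180934) = 0.02121.
z = (0.52575 − 0.54639)/0.02121 = -0.02064/0.02121 = -0.973.
p-value = P(Z < -0.973) ≈ 0.1652; since p > α = 0.02, fail to reject H₀.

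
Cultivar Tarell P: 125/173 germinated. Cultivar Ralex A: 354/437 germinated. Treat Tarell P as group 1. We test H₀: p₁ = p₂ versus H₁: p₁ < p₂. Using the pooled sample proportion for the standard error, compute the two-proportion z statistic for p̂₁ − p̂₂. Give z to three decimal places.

p̂₁ = 125/173 ≈ 0.72254, p̂₂ = 354/437 ≈ 0.81007.
Pooled p̂ = (125+354)/(173+437) = 479/610 = 0.78525.
SE = √(p̂(1−p̂)(1/n₁+1/n₂)) = √(0.78525·0.21475·0.00806868) = √(0.00136066) = 0.03689.
z = (0.72254 − 0.81007)/0.03689 = -0.08753/0.03689 = -2.373.

z = -2.373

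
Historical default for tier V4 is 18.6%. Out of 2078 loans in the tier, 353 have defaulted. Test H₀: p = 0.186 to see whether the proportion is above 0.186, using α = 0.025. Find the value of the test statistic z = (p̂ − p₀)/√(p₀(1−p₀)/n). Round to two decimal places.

p̂ = 353/2078 ≈ 0.1699.
Under H₀, SE = √(0.186·0.814/2078) = √(7.28604e-05) = 0.0085.
z = (0.1699 − 0.186)/0.0085 = -0.0161/0.0085 = -1.89.
p-value = P(Z > -1.889) ≈ 0.9706. With α = 0.025, fail to reject H₀.

z = -1.89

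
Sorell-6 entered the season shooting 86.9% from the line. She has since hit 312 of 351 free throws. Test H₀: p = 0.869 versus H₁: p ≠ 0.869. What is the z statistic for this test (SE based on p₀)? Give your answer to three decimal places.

p̂ = 312/351 = 0.88889.
Under H₀, SE = √(0.869·0.131/351) = √(0.000324328) = 0.01801.
z = (0.88889 − 0.869)/0.01801 = 0.01989/0.01801 = 1.104.

z = 1.104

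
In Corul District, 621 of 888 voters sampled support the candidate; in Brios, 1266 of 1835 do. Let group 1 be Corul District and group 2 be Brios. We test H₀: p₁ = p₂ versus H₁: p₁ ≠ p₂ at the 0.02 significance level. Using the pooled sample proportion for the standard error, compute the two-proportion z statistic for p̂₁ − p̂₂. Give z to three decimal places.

z = 0.499

p̂₁ = 621/888 = 0.699324, p̂₂ = 1266/1835 = 0.689918.
Pooled p̂ = (621+1266)/(888+1835) = 1887/2723 = 0.692986.
SE = √(0.212757 × 0.00167109) = 0.018856.
z = (0.699324 − 0.689918)/0.018856 = 0.009406/0.018856 = 0.499.
p-value = 2·P(Z > 0.499) ≈ 0.6179. With α = 0.02, fail to reject H₀.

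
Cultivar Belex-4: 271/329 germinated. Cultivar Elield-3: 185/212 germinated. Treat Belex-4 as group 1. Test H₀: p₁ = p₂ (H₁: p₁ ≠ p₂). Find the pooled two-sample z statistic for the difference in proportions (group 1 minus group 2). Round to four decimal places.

z = -1.5268

p̂₁ = 271/329 = 0.823708, p̂₂ = 185/212 = 0.872642.
Pooled p̂ = (271+185)/(329+212) = 456/541 = 0.842884.
SE = √(0.132431 × 0.00775649) = 0.032050.
z = (0.823708 − 0.872642)/0.032050 = -0.048934/0.032050 = -1.5268.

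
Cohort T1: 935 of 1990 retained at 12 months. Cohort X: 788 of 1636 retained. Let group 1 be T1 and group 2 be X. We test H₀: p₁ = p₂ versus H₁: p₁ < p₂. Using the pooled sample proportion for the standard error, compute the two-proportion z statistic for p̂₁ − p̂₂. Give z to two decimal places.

p̂₁ = 935/1990 = 0.4698, p̂₂ = 788/1636 = 0.4817.
Pooled p̂ = (935+788)/(1990+1636) = 1723/3626 = 0.4752.
SE = √(p̂(1−p̂)(1/n₁+1/n₂)) = √(0.4752·0.5248·0.00111376) = √(0.000277754) = 0.0167.
z = (0.4698 − 0.4817)/0.0167 = -0.0119/0.0167 = -0.71.
p-value = P(Z < -0.709) ≈ 0.2392.

z = -0.71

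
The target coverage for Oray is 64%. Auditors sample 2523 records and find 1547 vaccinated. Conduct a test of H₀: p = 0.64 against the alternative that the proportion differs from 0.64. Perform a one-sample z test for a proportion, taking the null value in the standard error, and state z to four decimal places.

z = -2.8088

p̂ = 1547/2523 = 0.613159.
SE = √(p₀(1−p₀)/n) = √(0.2304/2523) = 0.009556.
z = (0.613159 − 0.64)/0.009556 = -0.026841/0.009556 = -2.8088.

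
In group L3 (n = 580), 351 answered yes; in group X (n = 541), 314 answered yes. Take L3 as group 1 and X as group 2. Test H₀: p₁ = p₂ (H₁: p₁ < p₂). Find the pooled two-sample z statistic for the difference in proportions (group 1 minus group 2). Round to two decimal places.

z = 0.84

p̂₁ = 351/580 = 0.6052, p̂₂ = 314/541 = 0.5804.
Pooled p̂ = (351+314)/(580+541) = 665/1121 = 0.5932.
SE = √(p̂(1−p̂)(1/n₁+1/n₂)) = √(0.5932·0.4068·0.00357257) = √(0.000862096) = 0.0294.
z = (0.6052 − 0.5804)/0.0294 = 0.0248/0.0294 = 0.84.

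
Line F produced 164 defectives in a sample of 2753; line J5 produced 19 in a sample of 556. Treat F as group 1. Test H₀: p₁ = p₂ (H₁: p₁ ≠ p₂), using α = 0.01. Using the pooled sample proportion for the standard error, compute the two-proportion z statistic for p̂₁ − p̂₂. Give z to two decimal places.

z = 2.39

p̂₁ = 164/2753 ≈ 0.05957, p̂₂ = 19/556 ≈ 0.03417.
Pooled p̂ = (164+19)/(2753+556) = 183/3309 = 0.05530.
SE = √(0.0522452 × 0.0021618) = 0.01063.
z = (0.05957 − 0.03417)/0.01063 = 0.02540/0.01063 = 2.39.
Two-sided p-value ≈ 2·Φ(−2.390) = 0.0169. With α = 0.01, fail to reject H₀.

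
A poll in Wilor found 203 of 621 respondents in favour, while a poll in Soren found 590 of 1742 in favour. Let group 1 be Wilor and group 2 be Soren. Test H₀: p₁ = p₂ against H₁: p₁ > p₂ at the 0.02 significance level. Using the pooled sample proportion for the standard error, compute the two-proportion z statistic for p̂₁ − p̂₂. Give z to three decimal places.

p̂₁ = 203/621 ≈ 0.32689, p̂₂ = 590/1742 ≈ 0.33869.
Pooled p̂ = (203+590)/(621+1742) = 793/2363 = 0.33559.
SE = √(p̂(1−p̂)(1/n₁+1/n₂)) = √(0.33559·0.66441·0.00218436) = √(0.000487045) = 0.02207.
z = (0.32689 − 0.33869)/0.02207 = -0.01180/0.02207 = -0.535.
p-value = P(Z > -0.535) ≈ 0.7036; since p > α = 0.02, fail to reject H₀.

z = -0.535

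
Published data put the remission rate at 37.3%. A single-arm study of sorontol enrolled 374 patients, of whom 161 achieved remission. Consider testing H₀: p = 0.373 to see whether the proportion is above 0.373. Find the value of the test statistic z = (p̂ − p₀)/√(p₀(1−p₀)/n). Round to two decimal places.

z = 2.30

p̂ = 161/374 = 0.4305.
SE = √(p₀(1−p₀)/n) = √(0.23387/374) = 0.0250.
z = (0.4305 − 0.373)/0.0250 = 0.0575/0.0250 = 2.30.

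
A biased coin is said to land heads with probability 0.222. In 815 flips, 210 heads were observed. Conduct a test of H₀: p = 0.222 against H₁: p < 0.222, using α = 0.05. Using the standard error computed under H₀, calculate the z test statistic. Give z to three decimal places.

z = 2.450

p̂ = 210/815 ≈ 0.25767.
SE = √(p₀(1−p₀)/n) = √(0.17272/815) = 0.01456.
z = (0.25767 − 0.222)/0.01456 = 0.03567/0.01456 = 2.450.
p-value = P(Z < 2.450) ≈ 0.9929; since p > α = 0.05, fail to reject H₀.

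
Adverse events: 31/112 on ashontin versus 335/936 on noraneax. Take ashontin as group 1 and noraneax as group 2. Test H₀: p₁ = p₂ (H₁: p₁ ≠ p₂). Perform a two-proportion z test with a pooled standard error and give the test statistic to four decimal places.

z = -1.7019

p̂₁ = 31/112 ≈ 0.2767857, p̂₂ = 335/936 ≈ 0.3579060.
Pooled p̂ = (31+335)/(112+936) = 366/1048 = 0.3492366.
SE = √(0.22727 × 0.00999695) = 0.0476656.
z = (0.2767857 − 0.3579060)/0.0476656 = -0.0811203/0.0476656 = -1.7019.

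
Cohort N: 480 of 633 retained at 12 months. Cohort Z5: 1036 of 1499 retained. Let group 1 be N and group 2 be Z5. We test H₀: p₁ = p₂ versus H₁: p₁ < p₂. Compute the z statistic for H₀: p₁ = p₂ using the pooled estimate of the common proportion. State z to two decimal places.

p̂₁ = 480/633 ≈ 0.7583, p̂₂ = 1036/1499 ≈ 0.6911.
Pooled p̂ = (480+1036)/(633+1499) = 1516/2132 = 0.7111.
SE = √(0.20545 × 0.00224689) = 0.0215.
z = (0.7583 − 0.6911)/0.0215 = 0.0672/0.0215 = 3.13.
p-value = P(Z < 3.126) ≈ 0.9991.

z = 3.13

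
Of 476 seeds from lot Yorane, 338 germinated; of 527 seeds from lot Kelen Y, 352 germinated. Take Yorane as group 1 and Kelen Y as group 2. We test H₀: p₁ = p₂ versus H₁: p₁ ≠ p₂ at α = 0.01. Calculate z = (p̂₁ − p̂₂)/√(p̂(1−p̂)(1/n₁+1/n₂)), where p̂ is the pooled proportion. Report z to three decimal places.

z = 1.439

p̂₁ = 338/476 ≈ 0.71008, p̂₂ = 352/527 ≈ 0.66793.
Pooled p̂ = (338+352)/(476+527) = 690/1003 = 0.68794.
SE = √(p̂(1−p̂)(1/n₁+1/n₂)) = √(0.68794·0.31206·0.00399837) = √(0.000858371) = 0.02930.
z = (0.71008 − 0.66793)/0.02930 = 0.04215/0.02930 = 1.439.
p-value = 2·P(Z > 1.439) ≈ 0.1502. With α = 0.01, fail to reject H₀.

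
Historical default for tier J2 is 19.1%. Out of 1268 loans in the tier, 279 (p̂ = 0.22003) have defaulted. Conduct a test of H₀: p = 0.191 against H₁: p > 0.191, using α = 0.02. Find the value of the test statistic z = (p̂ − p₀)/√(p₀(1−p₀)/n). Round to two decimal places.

p̂ = 279/1268 ≈ 0.22003.
SE = √(p₀(1−p₀)/n) = √(0.15452/1268) = 0.01104.
z = (0.22003 − 0.191)/0.01104 = 0.02903/0.01104 = 2.63.
p-value = P(Z > 2.630) ≈ 0.0043, so at α = 0.02 we reject H₀.

z = 2.63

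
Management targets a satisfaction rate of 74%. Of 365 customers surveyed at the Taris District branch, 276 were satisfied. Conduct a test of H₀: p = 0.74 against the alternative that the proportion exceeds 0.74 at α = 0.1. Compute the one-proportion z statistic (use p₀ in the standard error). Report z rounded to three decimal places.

p̂ = 276/365 ≈ 0.75616.
Under H₀, SE = √(0.74·0.26/365) = √(0.000527123) = 0.02296.
z = (0.75616 − 0.74)/0.02296 = 0.01616/0.02296 = 0.704.
p-value = P(Z > 0.704) ≈ 0.2407, so at α = 0.1 we fail to reject H₀.

z = 0.704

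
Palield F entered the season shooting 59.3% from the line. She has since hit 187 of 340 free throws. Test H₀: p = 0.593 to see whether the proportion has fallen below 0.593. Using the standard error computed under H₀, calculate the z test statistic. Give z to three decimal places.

z = -1.614

p̂ = 187/340 ≈ 0.55000.
SE = √(p₀(1−p₀)/n) = √(0.24135/340) = 0.02664.
z = (0.55000 − 0.593)/0.02664 = -0.04300/0.02664 = -1.614.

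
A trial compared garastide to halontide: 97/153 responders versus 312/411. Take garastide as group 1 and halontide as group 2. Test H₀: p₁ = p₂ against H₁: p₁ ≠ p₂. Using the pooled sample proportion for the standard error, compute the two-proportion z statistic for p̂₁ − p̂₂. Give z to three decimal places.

p̂₁ = 97/153 = 0.63399, p̂₂ = 312/411 = 0.75912.
Pooled p̂ = (97+312)/(153+411) = 409/564 = 0.72518.
SE = √(p̂(1−p̂)(1/n₁+1/n₂)) = √(0.72518·0.27482·0.00896904) = √(0.00178749) = 0.04228.
z = (0.63399 − 0.75912)/0.04228 = -0.12513/0.04228 = -2.960.

z = -2.960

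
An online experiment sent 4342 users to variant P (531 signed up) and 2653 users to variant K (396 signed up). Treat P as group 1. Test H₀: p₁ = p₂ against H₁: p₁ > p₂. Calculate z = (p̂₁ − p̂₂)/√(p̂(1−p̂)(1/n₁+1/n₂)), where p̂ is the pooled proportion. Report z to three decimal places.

z = -3.228

p̂₁ = 531/4342 ≈ 0.122294, p̂₂ = 396/2653 ≈ 0.149265.
Pooled p̂ = (531+396)/(4342+2653) = 927/6995 = 0.132523.
SE = √(p̂(1−p̂)(1/n₁+1/n₂)) = √(0.132523·0.867477·0.00060724) = √(6.98089e-05) = 0.008355.
z = (0.122294 − 0.149265)/0.008355 = -0.026971/0.008355 = -3.228.
p-value = P(Z > -3.228) ≈ 0.9994.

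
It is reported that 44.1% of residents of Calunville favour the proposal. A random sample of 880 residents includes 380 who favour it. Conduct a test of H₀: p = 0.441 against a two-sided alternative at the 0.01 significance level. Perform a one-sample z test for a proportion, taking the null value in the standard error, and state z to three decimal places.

p̂ = 380/880 = 0.431818.
SE = √(p₀(1−p₀)/n) = √(0.24652/880) = 0.016737.
z = (0.431818 − 0.441)/0.016737 = -0.009182/0.016737 = -0.549.
Two-sided p-value ≈ 2·Φ(−0.549) = 0.5833. With α = 0.01, fail to reject H₀.

z = -0.549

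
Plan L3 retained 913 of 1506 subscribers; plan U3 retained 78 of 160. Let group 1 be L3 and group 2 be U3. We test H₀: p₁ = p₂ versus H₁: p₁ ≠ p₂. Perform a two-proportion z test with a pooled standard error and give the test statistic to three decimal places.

z = 2.909

p̂₁ = 913/1506 = 0.60624, p̂₂ = 78/160 = 0.48750.
Pooled p̂ = (913+78)/(1506+160) = 991/1666 = 0.59484.
SE = √(0.241006 × 0.00691401) = 0.04082.
z = (0.60624 − 0.48750)/0.04082 = 0.11874/0.04082 = 2.909.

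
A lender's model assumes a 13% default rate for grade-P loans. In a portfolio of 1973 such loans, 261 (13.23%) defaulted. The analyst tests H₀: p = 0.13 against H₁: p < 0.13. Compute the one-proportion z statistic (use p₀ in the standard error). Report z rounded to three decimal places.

p̂ = 261/1973 = 0.132286.
Under H₀, SE = √(0.13·0.87/1973) = √(5.73239e-05) = 0.007571.
z = (0.132286 − 0.13)/0.007571 = 0.002286/0.007571 = 0.302.
p-value = P(Z < 0.302) ≈ 0.6186.

z = 0.302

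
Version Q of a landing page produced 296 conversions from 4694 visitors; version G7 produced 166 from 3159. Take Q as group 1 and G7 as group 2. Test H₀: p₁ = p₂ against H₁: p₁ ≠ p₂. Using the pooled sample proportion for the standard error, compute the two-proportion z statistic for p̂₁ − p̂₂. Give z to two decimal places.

p̂₁ = 296/4694 ≈ 0.06306, p̂₂ = 166/3159 ≈ 0.05255.
Pooled p̂ = (296+166)/(4694+3159) = 462/7853 = 0.05883.
SE = √(0.0553699 × 0.000529594) = 0.00542.
z = (0.06306 − 0.05255)/0.00542 = 0.01051/0.00542 = 1.94.

z = 1.94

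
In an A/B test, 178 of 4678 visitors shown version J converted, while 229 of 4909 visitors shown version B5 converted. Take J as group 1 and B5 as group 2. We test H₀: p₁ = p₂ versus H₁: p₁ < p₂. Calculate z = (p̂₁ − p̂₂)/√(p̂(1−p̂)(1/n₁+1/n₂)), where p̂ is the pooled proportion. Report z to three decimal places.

p̂₁ = 178/4678 = 0.03805, p̂₂ = 229/4909 = 0.04665.
Pooled p̂ = (178+229)/(4678+4909) = 407/9587 = 0.04245.
SE = √(0.040651 × 0.000417474) = 0.00412.
z = (0.03805 − 0.04665)/0.00412 = -0.00860/0.00412 = -2.087.

z = -2.087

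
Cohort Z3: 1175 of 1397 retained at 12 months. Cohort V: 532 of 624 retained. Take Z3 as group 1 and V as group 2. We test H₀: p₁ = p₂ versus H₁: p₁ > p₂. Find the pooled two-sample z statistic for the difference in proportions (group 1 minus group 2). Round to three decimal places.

z = -0.658

p̂₁ = 1175/1397 = 0.84109, p̂₂ = 532/624 = 0.85256.
Pooled p̂ = (1175+532)/(1397+624) = 1707/2021 = 0.84463.
SE = √(0.131229 × 0.00231838) = 0.01744.
z = (0.84109 − 0.85256)/0.01744 = -0.01147/0.01744 = -0.658.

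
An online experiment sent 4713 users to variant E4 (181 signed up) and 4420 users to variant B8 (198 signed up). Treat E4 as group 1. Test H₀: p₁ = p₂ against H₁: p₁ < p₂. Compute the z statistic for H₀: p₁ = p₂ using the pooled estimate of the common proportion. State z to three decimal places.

z = -1.531

p̂₁ = 181/4713 = 0.03840, p̂₂ = 198/4420 = 0.04480.
Pooled p̂ = (181+198)/(4713+4420) = 379/9133 = 0.04150.
SE = √(0.0397758 × 0.000438423) = 0.00418.
z = (0.03840 − 0.04480)/0.00418 = -0.00640/0.00418 = -1.531.
p-value = P(Z < -1.531) ≈ 0.0629.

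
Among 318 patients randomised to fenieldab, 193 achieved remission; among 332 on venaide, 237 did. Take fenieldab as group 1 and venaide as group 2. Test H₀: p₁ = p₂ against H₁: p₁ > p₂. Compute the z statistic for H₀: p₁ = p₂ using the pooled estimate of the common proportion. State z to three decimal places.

z = -2.880

p̂₁ = 193/318 = 0.60692, p̂₂ = 237/332 = 0.71386.
Pooled p̂ = (193+237)/(318+332) = 430/650 = 0.66154.
SE = √(0.223905 × 0.0061567) = 0.03713.
z = (0.60692 − 0.71386)/0.03713 = -0.10694/0.03713 = -2.880.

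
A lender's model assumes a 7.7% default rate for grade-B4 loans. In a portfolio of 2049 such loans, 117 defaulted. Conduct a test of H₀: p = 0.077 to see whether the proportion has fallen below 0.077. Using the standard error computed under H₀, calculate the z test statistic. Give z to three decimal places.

z = -3.379

p̂ = 117/2049 ≈ 0.05710.
Standard error under H₀: √(0.077×0.923/2049) = 0.00589.
z = (0.05710 − 0.077)/0.00589 = -0.01990/0.00589 = -3.379.
p-value = P(Z < -3.379) ≈ 0.0004.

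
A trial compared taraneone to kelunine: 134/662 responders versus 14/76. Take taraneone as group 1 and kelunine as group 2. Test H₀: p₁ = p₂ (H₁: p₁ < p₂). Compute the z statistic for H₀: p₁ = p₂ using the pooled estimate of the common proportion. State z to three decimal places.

z = 0.375

p̂₁ = 134/662 = 0.202417, p̂₂ = 14/76 = 0.184211.
Pooled p̂ = (134+14)/(662+76) = 148/738 = 0.200542.
SE = √(p̂(1−p̂)(1/n₁+1/n₂)) = √(0.200542·0.799458·0.0146685) = √(0.00235172) = 0.048495.
z = (0.202417 − 0.184211)/0.048495 = 0.018206/0.048495 = 0.375.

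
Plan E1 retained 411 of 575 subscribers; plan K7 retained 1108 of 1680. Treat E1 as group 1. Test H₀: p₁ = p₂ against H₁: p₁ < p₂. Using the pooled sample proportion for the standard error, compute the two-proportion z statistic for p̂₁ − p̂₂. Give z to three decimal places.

z = 2.439

p̂₁ = 411/575 = 0.714783, p̂₂ = 1108/1680 = 0.659524.
Pooled p̂ = (411+1108)/(575+1680) = 1519/2255 = 0.673614.
SE = √(0.219858 × 0.00233437) = 0.022655.
z = (0.714783 − 0.659524)/0.022655 = 0.055259/0.022655 = 2.439.
p-value = P(Z < 2.439) ≈ 0.9926.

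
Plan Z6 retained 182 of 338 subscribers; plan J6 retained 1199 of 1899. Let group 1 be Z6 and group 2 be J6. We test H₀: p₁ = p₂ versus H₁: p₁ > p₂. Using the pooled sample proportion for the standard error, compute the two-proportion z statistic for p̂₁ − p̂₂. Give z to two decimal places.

p̂₁ = 182/338 ≈ 0.5385, p̂₂ = 1199/1899 ≈ 0.6314.
Pooled p̂ = (182+1199)/(338+1899) = 1381/2237 = 0.6173.
SE = √(p̂(1−p̂)(1/n₁+1/n₂)) = √(0.6173·0.3827·0.00348517) = √(0.000823303) = 0.0287.
z = (0.5385 − 0.6314)/0.0287 = -0.0929/0.0287 = -3.24.

z = -3.24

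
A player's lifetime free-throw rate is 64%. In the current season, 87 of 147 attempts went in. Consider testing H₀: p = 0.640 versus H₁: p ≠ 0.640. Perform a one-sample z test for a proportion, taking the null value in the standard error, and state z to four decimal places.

z = -1.2166

p̂ = 87/147 ≈ 0.5918367.
Standard error under H₀: √(0.64×0.36/147) = 0.0395897.
z = (0.5918367 − 0.64)/0.0395897 = -0.0481633/0.0395897 = -1.2166.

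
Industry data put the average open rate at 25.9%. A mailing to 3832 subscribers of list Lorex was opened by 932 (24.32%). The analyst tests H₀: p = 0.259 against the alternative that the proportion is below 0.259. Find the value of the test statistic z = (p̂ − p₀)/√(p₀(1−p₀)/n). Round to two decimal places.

z = -2.23

p̂ = 932/3832 = 0.2432.
Standard error under H₀: √(0.259×0.741/3832) = 0.0071.
z = (0.2432 − 0.259)/0.0071 = -0.0158/0.0071 = -2.23.
p-value = P(Z < -2.230) ≈ 0.0129.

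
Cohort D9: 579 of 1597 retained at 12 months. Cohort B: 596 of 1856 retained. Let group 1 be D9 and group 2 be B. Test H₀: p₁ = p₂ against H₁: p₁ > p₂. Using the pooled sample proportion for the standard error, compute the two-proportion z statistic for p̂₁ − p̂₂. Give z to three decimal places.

p̂₁ = 579/1597 ≈ 0.36255, p̂₂ = 596/1856 ≈ 0.32112.
Pooled p̂ = (579+596)/(1597+1856) = 1175/3453 = 0.34028.
SE = √(0.224491 × 0.00116497) = 0.01617.
z = (0.36255 − 0.32112)/0.01617 = 0.04143/0.01617 = 2.562.
p-value = P(Z > 2.562) ≈ 0.0052.

z = 2.562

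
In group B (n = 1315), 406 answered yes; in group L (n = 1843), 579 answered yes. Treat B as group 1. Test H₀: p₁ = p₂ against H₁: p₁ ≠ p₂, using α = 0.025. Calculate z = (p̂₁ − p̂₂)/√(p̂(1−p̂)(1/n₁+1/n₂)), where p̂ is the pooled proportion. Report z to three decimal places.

z = -0.324

p̂₁ = 406/1315 = 0.30875, p̂₂ = 579/1843 = 0.31416.
Pooled p̂ = (406+579)/(1315+1843) = 985/3158 = 0.31191.
SE = √(p̂(1−p̂)(1/n₁+1/n₂)) = √(0.31191·0.68809·0.00130305) = √(0.000279662) = 0.01672.
z = (0.30875 − 0.31416)/0.01672 = -0.00541/0.01672 = -0.324.
Two-sided p-value ≈ 2·Φ(−0.324) = 0.7460, so at α = 0.025 we fail to reject H₀.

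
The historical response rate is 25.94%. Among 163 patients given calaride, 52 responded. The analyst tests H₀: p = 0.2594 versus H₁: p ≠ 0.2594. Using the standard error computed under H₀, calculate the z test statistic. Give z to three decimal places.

z = 1.737

p̂ = 52/163 = 0.31902.
SE = √(p₀(1−p₀)/n) = √(0.19211/163) = 0.03433.
z = (0.31902 − 0.2594)/0.03433 = 0.05962/0.03433 = 1.737.
p-value = 2·P(Z > 1.737) ≈ 0.0825.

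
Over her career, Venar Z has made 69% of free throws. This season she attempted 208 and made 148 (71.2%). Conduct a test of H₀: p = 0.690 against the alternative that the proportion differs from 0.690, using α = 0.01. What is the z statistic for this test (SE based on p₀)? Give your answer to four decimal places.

z = 0.6716

p̂ = 148/208 ≈ 0.711538.
Standard error under H₀: √(0.69×0.31/208) = 0.032068.
z = (0.711538 − 0.69)/0.032068 = 0.021538/0.032068 = 0.6716.
Two-sided p-value ≈ 2·Φ(−0.672) = 0.5018, so at α = 0.01 we fail to reject H₀.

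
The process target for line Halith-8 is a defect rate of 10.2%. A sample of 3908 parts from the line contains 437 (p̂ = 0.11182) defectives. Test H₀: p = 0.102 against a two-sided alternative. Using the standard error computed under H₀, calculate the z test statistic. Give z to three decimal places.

p̂ = 437/3908 = 0.11182.
Standard error under H₀: √(0.102×0.898/3908) = 0.00484.
z = (0.11182 − 0.102)/0.00484 = 0.00982/0.00484 = 2.029.
Two-sided p-value ≈ 2·Φ(−2.029) = 0.0425.

z = 2.029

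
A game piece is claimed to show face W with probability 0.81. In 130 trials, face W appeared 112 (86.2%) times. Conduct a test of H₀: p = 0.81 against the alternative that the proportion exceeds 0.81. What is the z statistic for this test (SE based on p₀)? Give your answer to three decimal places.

z = 1.498

p̂ = 112/130 = 0.86154.
Under H₀, SE = √(0.81·0.19/130) = √(0.00118385) = 0.03441.
z = (0.86154 − 0.81)/0.03441 = 0.05154/0.03441 = 1.498.
p-value = P(Z > 1.498) ≈ 0.0671.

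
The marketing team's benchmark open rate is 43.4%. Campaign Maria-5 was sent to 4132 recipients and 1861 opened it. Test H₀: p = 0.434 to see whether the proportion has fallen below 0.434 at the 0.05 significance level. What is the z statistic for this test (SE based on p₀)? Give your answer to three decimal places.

z = 2.125

p̂ = 1861/4132 ≈ 0.450387.
Under H₀, SE = √(0.434·0.566/4132) = √(5.94492e-05) = 0.007710.
z = (0.450387 − 0.434)/0.007710 = 0.016387/0.007710 = 2.125.
p-value = P(Z < 2.125) ≈ 0.9832. With α = 0.05, fail to reject H₀.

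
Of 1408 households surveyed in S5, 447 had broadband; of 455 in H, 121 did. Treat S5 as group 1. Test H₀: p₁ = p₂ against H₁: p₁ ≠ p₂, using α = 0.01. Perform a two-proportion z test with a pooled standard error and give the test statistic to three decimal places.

p̂₁ = 447/1408 = 0.31747, p̂₂ = 121/455 = 0.26593.
Pooled p̂ = (447+121)/(1408+455) = 568/1863 = 0.30488.
SE = √(0.21193 × 0.00290803) = 0.02483.
z = (0.31747 − 0.26593)/0.02483 = 0.05154/0.02483 = 2.076.
p-value = 2·P(Z > 2.076) ≈ 0.0379. With α = 0.01, fail to reject H₀.

z = 2.076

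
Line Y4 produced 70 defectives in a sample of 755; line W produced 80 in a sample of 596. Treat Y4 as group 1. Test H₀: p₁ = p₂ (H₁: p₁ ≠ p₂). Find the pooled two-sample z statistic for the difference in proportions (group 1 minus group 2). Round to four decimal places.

z = -2.4115

p̂₁ = 70/755 = 0.0927152, p̂₂ = 80/596 = 0.1342282.
Pooled p̂ = (70+80)/(755+596) = 150/1351 = 0.1110289.
SE = √(0.0987015 × 0.00300236) = 0.0172144.
z = (0.0927152 − 0.1342282)/0.0172144 = -0.0415130/0.0172144 = -2.4115.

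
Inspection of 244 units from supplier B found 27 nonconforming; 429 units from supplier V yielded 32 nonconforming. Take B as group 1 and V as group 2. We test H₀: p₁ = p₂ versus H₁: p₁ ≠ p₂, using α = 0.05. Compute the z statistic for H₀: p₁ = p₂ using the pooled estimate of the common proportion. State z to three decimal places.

p̂₁ = 27/244 = 0.11066, p̂₂ = 32/429 = 0.07459.
Pooled p̂ = (27+32)/(244+429) = 59/673 = 0.08767.
SE = √(p̂(1−p̂)(1/n₁+1/n₂)) = √(0.08767·0.91233·0.00642936) = √(0.000514231) = 0.02268.
z = (0.11066 − 0.07459)/0.02268 = 0.03607/0.02268 = 1.590.
p-value = 2·P(Z > 1.590) ≈ 0.1118, so at α = 0.05 we fail to reject H₀.

z = 1.590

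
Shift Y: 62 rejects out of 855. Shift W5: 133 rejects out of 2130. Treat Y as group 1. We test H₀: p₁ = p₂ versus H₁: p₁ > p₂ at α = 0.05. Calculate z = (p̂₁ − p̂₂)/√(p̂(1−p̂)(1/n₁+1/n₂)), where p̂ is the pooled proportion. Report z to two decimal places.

p̂₁ = 62/855 ≈ 0.0725, p̂₂ = 133/2130 ≈ 0.0624.
Pooled p̂ = (62+133)/(855+2130) = 195/2985 = 0.0653.
SE = √(0.0610591 × 0.00163907) = 0.0100.
z = (0.0725 − 0.0624)/0.0100 = 0.0101/0.0100 = 1.01.
p-value = P(Z > 1.007) ≈ 0.1570, so at α = 0.05 we fail to reject H₀.

z = 1.01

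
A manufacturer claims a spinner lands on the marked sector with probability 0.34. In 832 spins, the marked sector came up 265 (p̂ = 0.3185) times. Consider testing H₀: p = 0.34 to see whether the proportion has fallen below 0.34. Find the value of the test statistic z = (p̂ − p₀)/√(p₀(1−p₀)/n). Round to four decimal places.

p̂ = 265/832 = 0.3185096.
Standard error under H₀: √(0.34×0.66/832) = 0.0164229.
z = (0.3185096 − 0.34)/0.0164229 = -0.0214904/0.0164229 = -1.3086.

z = -1.3086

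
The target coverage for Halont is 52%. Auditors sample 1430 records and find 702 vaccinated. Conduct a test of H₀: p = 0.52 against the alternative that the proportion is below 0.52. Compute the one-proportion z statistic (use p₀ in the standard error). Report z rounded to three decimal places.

p̂ = 702/1430 = 0.49091.
SE = √(p₀(1−p₀)/n) = √(0.2496/1430) = 0.01321.
z = (0.49091 − 0.52)/0.01321 = -0.02909/0.01321 = -2.202.
p-value = P(Z < -2.202) ≈ 0.0138.

z = -2.202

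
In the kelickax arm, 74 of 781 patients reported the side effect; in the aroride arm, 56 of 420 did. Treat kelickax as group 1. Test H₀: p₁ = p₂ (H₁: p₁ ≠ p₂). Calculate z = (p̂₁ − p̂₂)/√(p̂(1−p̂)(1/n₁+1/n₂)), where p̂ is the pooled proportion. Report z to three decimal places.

z = -2.052

p̂₁ = 74/781 = 0.09475, p̂₂ = 56/420 = 0.13333.
Pooled p̂ = (74+56)/(781+420) = 130/1201 = 0.10824.
SE = √(p̂(1−p̂)(1/n₁+1/n₂)) = √(0.10824·0.89176·0.00366136) = √(0.000353419) = 0.01880.
z = (0.09475 − 0.13333)/0.01880 = -0.03858/0.01880 = -2.052.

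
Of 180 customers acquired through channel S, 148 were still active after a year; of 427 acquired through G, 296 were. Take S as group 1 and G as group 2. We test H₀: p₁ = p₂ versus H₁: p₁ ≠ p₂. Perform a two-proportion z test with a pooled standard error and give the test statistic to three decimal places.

p̂₁ = 148/180 = 0.822222, p̂₂ = 296/427 = 0.693208.
Pooled p̂ = (148+296)/(180+427) = 444/607 = 0.731466.
SE = √(0.196423 × 0.00789748) = 0.039386.
z = (0.822222 − 0.693208)/0.039386 = 0.129014/0.039386 = 3.276.
Two-sided p-value ≈ 2·Φ(−3.276) = 0.0011.

z = 3.276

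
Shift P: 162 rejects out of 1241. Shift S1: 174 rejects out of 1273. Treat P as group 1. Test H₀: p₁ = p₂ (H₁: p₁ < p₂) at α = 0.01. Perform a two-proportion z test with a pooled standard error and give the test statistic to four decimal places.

p̂₁ = 162/1241 = 0.130540, p̂₂ = 174/1273 = 0.136685.
Pooled p̂ = (162+174)/(1241+1273) = 336/2514 = 0.133652.
SE = √(0.115789 × 0.00159135) = 0.013574.
z = (0.130540 − 0.136685)/0.013574 = -0.006145/0.013574 = -0.4527.
p-value = P(Z < -0.453) ≈ 0.3254; since p > α = 0.01, fail to reject H₀.

z = -0.4527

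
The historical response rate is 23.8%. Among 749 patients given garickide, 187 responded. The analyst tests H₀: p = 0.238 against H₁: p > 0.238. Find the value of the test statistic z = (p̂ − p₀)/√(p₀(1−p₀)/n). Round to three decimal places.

p̂ = 187/749 ≈ 0.24967.
SE = √(p₀(1−p₀)/n) = √(0.18136/749) = 0.01556.
z = (0.24967 − 0.238)/0.01556 = 0.01167/0.01556 = 0.750.
p-value = P(Z > 0.750) ≈ 0.2267.

z = 0.750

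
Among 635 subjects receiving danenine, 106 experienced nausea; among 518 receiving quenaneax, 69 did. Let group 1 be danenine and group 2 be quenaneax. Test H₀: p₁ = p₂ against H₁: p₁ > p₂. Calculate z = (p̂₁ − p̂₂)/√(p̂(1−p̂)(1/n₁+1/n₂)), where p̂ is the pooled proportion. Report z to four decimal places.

p̂₁ = 106/635 = 0.166929, p̂₂ = 69/518 = 0.133205.
Pooled p̂ = (106+69)/(635+518) = 175/1153 = 0.151778.
SE = √(p̂(1−p̂)(1/n₁+1/n₂)) = √(0.151778·0.848222·0.00350531) = √(0.000451278) = 0.021243.
z = (0.166929 − 0.133205)/0.021243 = 0.033724/0.021243 = 1.5875.

z = 1.5875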